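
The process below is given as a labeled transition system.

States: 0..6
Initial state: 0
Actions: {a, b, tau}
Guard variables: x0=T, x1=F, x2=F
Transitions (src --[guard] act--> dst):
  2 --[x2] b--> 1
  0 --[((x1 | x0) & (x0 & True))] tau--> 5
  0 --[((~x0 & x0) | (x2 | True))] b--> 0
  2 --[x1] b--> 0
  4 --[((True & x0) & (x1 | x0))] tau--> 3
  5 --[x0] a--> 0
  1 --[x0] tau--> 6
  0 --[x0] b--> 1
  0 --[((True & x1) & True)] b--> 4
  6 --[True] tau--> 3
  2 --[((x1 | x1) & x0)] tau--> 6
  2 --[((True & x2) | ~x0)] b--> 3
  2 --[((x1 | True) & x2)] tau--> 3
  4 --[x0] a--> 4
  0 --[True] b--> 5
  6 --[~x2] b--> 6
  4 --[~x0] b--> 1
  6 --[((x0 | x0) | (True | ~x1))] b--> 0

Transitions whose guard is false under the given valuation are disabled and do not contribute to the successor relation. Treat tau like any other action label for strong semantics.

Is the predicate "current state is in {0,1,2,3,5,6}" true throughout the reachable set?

Answer: INVARIANT HOLDS

Working:
Inv-set: {0,1,2,3,5,6}
Reachable = {0,1,3,5,6}
  0: ✓
  1: ✓
  3: ✓
  5: ✓
  6: ✓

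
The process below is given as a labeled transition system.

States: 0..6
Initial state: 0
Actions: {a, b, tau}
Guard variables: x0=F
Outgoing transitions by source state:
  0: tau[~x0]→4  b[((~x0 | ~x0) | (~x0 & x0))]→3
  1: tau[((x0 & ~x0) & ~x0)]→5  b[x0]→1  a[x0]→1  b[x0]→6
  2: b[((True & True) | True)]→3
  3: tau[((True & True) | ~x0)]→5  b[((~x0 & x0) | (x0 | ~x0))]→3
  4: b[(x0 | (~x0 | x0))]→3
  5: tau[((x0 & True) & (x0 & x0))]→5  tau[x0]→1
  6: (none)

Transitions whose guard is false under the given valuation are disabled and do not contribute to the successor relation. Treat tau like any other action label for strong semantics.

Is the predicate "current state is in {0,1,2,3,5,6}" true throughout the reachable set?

Answer: INVARIANT VIOLATED at state 4

Working:
Inv-set: {0,1,2,3,5,6}
Reachable = {0,3,4,5}
  0: ok
  3: ok
  4: VIOLATES
  5: ok
reach 4 via tau — violates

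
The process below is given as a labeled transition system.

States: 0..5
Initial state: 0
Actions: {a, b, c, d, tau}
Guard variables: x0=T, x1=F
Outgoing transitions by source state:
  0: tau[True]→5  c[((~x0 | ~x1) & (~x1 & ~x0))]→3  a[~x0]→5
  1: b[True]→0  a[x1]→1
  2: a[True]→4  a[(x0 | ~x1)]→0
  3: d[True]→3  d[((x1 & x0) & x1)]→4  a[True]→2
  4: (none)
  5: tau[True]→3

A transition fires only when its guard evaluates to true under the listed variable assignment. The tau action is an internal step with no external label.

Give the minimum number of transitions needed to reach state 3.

Layered search for 3:
  depth 0: {0}
  depth 1: {5}
  depth 2: {3}
first hit 3 at d=2 via tau·tau

Answer: 2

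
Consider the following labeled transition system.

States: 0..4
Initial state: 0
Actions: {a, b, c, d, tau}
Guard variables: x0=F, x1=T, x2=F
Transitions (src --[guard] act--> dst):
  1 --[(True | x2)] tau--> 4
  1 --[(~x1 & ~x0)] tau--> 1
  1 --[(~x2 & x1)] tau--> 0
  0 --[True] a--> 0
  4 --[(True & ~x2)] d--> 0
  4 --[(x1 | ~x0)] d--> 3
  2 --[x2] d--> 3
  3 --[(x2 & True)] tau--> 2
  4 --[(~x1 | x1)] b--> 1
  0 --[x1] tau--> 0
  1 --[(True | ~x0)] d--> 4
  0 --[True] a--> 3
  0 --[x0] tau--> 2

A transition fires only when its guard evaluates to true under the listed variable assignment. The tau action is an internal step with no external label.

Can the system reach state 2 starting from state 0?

Guard filter leaves 9 enabled edge(s).
depth 0: {0}
depth 1: {3}  now seen {0,3}
Reachable = {0,3}

Answer: UNREACHABLE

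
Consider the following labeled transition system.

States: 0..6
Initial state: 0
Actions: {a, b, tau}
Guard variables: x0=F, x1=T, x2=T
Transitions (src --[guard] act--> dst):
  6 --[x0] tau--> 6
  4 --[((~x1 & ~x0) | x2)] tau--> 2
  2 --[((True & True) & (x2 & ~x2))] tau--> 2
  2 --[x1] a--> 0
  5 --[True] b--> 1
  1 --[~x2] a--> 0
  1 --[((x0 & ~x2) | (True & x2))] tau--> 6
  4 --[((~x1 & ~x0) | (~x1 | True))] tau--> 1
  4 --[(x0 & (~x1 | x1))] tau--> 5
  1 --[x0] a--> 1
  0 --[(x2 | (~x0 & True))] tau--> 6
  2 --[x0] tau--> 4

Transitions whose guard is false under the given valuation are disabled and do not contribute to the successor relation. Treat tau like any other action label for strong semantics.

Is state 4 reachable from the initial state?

Answer: UNREACHABLE

Working:
Guard filter leaves 6 enabled edge(s).
Layer 0: {0}
Layer 1: {6}  cumulative {0,6}
Reach set: {0,6}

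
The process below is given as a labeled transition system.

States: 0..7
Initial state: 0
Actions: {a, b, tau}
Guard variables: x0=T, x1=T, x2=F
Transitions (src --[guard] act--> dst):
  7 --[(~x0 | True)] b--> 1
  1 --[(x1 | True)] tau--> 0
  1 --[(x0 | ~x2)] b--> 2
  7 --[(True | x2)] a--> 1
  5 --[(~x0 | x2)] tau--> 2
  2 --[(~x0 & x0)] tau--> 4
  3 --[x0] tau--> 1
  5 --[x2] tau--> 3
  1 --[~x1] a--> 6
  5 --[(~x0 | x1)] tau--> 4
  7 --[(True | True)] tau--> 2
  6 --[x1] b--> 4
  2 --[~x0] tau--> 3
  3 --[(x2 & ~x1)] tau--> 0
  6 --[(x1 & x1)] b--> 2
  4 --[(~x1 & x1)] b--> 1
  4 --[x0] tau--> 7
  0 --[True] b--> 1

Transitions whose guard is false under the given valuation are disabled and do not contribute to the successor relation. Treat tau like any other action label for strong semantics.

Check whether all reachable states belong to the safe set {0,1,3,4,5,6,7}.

Allowed set {0,1,3,4,5,6,7}
Reach set: {0,1,2}
  0: safe
  1: safe
  2: ✗ unsafe
counterexample path to 2: b·b

Answer: INVARIANT VIOLATED at state 2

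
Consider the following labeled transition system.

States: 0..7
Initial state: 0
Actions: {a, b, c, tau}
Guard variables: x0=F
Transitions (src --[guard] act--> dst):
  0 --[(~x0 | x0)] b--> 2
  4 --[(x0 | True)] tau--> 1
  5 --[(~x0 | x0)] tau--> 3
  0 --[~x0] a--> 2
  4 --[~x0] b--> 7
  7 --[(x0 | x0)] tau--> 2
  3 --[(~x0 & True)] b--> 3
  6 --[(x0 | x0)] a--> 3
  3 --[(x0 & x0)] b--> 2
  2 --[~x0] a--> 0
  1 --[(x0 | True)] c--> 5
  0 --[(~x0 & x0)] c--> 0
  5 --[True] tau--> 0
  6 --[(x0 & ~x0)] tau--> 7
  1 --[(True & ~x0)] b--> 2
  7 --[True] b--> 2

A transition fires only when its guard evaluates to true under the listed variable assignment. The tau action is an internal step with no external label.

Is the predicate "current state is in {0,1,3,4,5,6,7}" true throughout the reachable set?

Allowed set {0,1,3,4,5,6,7}
Reach set: {0,2}
  0: safe
  2: outside
counterexample path to 2: b

Answer: INVARIANT VIOLATED at state 2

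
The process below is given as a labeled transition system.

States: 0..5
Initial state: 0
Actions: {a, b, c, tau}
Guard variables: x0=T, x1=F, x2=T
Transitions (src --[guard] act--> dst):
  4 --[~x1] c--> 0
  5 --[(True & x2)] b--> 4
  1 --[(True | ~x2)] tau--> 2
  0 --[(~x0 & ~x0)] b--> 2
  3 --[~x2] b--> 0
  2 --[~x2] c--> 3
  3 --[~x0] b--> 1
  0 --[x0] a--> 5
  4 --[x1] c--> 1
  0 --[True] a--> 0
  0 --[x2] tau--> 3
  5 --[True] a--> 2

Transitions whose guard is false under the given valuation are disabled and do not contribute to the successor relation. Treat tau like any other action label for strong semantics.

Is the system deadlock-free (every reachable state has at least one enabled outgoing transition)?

Answer: DEADLOCK at state 2

Analysis:
Reach set: {0,2,3,4,5}
  0: a→0  a→5  tau→3  [deg 3]
  2: ∅  [no exit]
  3: ∅  [no exit]
  4: c→0  [deg 1]
  5: a→2  b→4  [deg 2]
witness 2: a·a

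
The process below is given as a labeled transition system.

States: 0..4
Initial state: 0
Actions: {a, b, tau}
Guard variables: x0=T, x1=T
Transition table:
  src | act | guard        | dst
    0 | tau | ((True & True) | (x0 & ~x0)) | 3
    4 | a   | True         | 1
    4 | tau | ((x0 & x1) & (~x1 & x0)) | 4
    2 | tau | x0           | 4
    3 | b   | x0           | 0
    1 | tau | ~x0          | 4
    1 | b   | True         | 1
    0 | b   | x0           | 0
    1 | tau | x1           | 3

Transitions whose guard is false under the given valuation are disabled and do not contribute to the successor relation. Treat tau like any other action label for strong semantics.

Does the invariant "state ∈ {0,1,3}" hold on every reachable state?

Safe = {0,1,3}
R = {0,3}
  0: ok
  3: ok

Answer: INVARIANT HOLDS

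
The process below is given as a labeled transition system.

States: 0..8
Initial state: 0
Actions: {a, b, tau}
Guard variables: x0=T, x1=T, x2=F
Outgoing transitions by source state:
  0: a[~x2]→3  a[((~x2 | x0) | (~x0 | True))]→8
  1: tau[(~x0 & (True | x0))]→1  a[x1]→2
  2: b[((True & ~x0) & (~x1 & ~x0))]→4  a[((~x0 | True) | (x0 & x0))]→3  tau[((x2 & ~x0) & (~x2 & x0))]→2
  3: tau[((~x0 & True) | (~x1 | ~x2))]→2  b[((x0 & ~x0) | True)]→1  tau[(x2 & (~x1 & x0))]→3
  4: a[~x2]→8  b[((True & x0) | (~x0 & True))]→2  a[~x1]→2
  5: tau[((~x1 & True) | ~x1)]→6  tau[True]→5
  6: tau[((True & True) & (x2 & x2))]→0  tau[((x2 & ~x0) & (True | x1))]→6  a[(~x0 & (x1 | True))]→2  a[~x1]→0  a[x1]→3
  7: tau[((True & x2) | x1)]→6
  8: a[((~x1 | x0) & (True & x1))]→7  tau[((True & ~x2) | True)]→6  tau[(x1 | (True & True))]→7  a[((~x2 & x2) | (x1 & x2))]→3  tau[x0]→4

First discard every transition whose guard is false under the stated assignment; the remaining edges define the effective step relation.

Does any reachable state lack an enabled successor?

R = {0,1,2,3,4,6,7,8}
  0: a→3  a→8  [2 exit(s)]
  1: a→2  [1 exit(s)]
  2: a→3  [1 exit(s)]
  3: b→1  tau→2  [2 exit(s)]
  4: a→8  b→2  [2 exit(s)]
  6: a→3  [1 exit(s)]
  7: tau→6  [1 exit(s)]
  8: a→7  tau→4  tau→6  tau→7  [4 exit(s)]

Answer: DEADLOCK-FREE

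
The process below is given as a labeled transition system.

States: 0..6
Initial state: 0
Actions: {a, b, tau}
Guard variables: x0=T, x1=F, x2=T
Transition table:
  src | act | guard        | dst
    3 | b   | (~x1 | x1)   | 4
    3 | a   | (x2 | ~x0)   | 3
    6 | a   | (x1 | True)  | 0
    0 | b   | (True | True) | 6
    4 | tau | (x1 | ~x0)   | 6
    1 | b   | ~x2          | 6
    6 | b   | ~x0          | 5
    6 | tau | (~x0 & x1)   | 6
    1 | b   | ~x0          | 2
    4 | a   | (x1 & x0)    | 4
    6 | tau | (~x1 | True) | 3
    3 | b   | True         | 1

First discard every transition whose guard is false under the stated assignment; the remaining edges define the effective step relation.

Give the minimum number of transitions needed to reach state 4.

Breadth-first toward 4:
  depth 0: {0}
  depth 1: {6}
  depth 2: {3}
  depth 3: {1,4}
4 enters at depth 3; path b·tau·b

Answer: 3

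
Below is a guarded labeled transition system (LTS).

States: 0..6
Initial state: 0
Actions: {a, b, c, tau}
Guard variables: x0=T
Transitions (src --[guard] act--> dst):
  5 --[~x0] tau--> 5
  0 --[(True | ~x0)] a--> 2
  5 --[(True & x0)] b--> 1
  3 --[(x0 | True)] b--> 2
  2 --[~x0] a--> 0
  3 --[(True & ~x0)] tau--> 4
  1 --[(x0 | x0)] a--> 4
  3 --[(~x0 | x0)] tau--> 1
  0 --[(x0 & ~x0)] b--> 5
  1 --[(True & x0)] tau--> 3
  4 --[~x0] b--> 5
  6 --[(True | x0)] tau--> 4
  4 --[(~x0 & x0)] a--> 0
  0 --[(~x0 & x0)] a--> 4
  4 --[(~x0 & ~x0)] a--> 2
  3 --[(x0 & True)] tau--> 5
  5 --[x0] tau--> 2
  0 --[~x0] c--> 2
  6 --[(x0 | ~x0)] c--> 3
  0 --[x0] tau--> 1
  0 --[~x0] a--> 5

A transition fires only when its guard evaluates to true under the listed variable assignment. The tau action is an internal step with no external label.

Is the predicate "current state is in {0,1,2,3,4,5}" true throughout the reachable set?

Inv-set: {0,1,2,3,4,5}
Reach set: {0,1,2,3,4,5}
  0: ok
  1: ok
  2: ok
  3: ok
  4: ok
  5: ok

Answer: INVARIANT HOLDS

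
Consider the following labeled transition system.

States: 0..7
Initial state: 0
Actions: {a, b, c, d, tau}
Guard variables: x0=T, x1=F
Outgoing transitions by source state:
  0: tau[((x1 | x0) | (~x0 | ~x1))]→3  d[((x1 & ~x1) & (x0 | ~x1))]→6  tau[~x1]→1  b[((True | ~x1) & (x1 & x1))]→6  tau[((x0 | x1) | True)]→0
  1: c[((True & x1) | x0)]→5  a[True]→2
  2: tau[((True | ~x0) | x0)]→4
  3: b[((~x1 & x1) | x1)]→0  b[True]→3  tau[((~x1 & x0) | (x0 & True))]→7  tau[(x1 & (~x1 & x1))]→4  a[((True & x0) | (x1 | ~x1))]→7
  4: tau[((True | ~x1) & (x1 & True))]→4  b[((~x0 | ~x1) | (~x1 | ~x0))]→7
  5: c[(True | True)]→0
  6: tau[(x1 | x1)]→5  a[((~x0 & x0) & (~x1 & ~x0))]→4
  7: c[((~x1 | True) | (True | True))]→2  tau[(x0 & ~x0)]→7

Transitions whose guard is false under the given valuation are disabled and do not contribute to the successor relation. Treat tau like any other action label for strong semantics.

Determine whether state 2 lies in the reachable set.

Guard filter leaves 12 enabled edge(s).
depth 0: {0}
depth 1: {1,3}  cumulative {0,1,3}
depth 2: {2,5,7}  cumulative {0,1,2,3,5,7}
depth 3: {4}  cumulative {0,1,2,3,4,5,7}
Reach set: {0,1,2,3,4,5,7}
trace reaching 2: tau·a

Answer: REACHABLE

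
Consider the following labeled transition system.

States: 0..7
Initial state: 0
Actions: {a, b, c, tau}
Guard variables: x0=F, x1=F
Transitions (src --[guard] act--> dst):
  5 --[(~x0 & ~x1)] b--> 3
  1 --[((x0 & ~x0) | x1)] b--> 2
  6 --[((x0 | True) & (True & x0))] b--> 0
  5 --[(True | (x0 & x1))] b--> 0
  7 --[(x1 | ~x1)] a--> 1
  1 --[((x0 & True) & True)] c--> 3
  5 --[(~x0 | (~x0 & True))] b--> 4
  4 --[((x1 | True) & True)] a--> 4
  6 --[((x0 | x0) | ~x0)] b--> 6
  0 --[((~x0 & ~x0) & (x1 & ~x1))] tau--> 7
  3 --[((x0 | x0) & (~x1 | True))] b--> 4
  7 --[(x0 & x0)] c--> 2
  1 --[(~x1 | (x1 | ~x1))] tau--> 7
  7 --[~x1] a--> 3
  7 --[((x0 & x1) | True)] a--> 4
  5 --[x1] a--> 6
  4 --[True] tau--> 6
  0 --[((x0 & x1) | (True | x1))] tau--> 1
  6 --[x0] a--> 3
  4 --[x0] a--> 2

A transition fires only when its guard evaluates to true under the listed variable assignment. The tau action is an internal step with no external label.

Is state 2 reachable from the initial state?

Answer: UNREACHABLE

Analysis:
Guard filter leaves 11 enabled edge(s).
Layer 0: {0}
Layer 1: {1}  now seen {0,1}
Layer 2: {7}  now seen {0,1,7}
Layer 3: {3,4}  now seen {0,1,3,4,7}
Layer 4: {6}  now seen {0,1,3,4,6,7}
Reachable = {0,1,3,4,6,7}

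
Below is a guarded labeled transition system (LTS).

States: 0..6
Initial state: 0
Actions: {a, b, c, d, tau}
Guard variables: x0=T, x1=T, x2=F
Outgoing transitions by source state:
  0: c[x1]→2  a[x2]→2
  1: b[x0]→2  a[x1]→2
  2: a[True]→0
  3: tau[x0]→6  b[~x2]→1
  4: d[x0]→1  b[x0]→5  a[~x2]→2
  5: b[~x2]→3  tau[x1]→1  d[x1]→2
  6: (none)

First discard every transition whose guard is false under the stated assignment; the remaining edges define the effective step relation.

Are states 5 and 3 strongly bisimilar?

Refine partition for ~:
  round 0: {{0,1,2,3,4,5,6}}
  round 1: {{0},{1},{2},{3},{4},{5},{6}}
Fixed point at round 2; 7 class(es).
class of 5: {5}; class of 3: {3}

Answer: NOT BISIMILAR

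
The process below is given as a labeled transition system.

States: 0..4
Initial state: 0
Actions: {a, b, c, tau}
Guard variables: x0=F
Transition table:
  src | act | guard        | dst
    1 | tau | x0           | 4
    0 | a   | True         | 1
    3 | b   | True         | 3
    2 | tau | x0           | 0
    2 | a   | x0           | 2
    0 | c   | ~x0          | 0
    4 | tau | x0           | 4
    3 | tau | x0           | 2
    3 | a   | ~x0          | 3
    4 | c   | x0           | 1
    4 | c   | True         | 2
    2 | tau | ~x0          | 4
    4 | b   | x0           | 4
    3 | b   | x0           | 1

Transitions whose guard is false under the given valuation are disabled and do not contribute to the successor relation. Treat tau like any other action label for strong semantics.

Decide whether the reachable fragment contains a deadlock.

Answer: DEADLOCK at state 1

Working:
Reachable = {0,1}
  0: a→1  c→0  [2 out]
  1: ∅  [no exit]
Path to 1: a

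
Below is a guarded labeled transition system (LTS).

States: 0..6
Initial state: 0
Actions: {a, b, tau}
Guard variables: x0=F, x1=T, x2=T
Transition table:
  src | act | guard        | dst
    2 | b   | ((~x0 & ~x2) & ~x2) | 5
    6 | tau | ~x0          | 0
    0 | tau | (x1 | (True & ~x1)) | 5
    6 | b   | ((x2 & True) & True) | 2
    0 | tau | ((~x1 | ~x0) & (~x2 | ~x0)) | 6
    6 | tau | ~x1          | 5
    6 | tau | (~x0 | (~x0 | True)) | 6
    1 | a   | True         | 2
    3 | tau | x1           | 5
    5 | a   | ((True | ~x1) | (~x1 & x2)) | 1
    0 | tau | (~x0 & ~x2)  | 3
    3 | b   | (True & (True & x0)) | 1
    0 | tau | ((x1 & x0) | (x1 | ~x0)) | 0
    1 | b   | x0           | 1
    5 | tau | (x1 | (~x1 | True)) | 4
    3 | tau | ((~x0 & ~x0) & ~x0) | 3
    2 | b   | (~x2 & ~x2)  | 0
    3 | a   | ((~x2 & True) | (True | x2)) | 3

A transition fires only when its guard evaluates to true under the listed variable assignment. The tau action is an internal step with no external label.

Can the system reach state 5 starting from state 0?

Answer: REACHABLE

Trace:
12 transition(s) survive guard evaluation.
depth 0: {0}
depth 1: {5,6}  cumulative {0,5,6}
depth 2: {1,2,4}  cumulative {0,1,2,4,5,6}
R = {0,1,2,4,5,6}
Path to 5: tau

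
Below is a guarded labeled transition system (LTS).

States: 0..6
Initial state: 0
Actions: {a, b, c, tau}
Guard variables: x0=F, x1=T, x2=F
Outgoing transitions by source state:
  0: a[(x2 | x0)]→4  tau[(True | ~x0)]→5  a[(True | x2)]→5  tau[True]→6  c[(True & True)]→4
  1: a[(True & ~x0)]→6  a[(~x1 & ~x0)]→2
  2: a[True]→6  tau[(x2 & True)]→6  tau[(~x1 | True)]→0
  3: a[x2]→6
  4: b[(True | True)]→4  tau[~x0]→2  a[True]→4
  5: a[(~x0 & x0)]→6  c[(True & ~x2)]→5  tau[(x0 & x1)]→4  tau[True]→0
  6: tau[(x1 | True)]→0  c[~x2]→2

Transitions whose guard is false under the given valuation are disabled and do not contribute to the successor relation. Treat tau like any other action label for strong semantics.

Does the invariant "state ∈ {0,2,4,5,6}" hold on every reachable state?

Answer: INVARIANT HOLDS

Trace:
Safe = {0,2,4,5,6}
Reachable = {0,2,4,5,6}
  0: ✓
  2: ✓
  4: ✓
  5: ✓
  6: ✓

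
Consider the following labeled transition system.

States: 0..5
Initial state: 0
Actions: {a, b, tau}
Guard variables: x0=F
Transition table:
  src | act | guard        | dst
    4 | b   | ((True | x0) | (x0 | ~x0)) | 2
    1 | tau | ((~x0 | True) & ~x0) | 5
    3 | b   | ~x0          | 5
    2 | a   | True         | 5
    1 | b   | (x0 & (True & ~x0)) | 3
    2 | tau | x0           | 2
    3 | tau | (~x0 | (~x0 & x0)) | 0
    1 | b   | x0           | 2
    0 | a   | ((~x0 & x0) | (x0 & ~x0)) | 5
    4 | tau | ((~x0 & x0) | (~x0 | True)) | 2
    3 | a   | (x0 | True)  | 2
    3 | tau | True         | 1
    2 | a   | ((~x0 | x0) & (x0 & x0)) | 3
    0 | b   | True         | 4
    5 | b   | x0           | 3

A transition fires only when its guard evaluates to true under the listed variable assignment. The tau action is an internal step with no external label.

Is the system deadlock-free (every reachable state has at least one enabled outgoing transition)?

Answer: DEADLOCK at state 5

Working:
Reachable = {0,2,4,5}
  0: b→4  [1 exit(s)]
  2: a→5  [1 exit(s)]
  4: b→2  tau→2  [2 exit(s)]
  5: ∅  [no exit]
Path to 5: b·b·a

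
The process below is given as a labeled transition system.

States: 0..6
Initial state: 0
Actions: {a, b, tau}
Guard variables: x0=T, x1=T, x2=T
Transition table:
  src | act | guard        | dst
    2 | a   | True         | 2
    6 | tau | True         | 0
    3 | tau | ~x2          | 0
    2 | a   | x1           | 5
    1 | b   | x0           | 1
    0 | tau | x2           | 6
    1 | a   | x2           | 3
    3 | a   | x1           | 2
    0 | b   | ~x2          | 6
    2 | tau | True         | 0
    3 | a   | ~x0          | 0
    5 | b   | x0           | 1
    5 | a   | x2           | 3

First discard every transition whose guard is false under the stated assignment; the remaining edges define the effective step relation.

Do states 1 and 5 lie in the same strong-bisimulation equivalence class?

Refine partition for ~:
  π0 = {{0,1,2,3,4,5,6}}
  π1 = {{0,6},{1,5},{2},{3},{4}}
5 equivalence class(es) (converged in 2)
1∈{1,5}, 5∈{1,5}

Answer: BISIMILAR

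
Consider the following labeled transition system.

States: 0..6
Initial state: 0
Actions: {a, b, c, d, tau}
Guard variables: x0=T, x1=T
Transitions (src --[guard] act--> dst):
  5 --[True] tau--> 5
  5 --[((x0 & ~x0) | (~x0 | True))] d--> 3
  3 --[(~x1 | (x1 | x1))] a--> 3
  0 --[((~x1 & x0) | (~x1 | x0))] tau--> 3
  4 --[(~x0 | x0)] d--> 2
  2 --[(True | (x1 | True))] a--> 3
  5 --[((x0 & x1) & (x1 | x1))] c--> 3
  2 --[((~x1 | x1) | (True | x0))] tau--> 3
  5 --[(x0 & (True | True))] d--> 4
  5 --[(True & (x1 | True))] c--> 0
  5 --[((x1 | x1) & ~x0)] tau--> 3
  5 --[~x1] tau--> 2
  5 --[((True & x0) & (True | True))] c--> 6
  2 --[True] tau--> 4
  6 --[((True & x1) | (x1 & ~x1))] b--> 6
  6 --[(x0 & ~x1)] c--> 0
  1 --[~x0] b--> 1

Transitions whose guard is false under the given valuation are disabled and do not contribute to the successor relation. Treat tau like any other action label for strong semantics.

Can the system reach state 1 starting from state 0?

Answer: UNREACHABLE

Working:
Guard filter leaves 13 enabled edge(s).
depth 0: {0}
depth 1: {3}  cumulative {0,3}
Reach set: {0,3}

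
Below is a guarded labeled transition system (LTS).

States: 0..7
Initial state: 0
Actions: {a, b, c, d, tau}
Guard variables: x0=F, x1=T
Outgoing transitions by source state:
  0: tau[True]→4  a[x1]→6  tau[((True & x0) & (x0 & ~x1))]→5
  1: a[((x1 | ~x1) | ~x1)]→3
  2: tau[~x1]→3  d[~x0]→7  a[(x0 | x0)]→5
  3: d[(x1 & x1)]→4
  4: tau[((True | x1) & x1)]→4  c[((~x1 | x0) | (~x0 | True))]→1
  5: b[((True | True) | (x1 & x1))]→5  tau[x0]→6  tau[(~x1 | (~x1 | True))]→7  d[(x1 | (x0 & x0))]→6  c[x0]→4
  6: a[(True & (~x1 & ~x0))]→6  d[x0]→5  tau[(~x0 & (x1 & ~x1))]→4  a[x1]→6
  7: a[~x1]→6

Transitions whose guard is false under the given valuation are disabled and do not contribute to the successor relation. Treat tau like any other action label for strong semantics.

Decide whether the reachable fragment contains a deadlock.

Reachable = {0,1,3,4,6}
  0: a→6  tau→4  [2 exit(s)]
  1: a→3  [1 exit(s)]
  3: d→4  [1 exit(s)]
  4: c→1  tau→4  [2 exit(s)]
  6: a→6  [1 exit(s)]

Answer: DEADLOCK-FREE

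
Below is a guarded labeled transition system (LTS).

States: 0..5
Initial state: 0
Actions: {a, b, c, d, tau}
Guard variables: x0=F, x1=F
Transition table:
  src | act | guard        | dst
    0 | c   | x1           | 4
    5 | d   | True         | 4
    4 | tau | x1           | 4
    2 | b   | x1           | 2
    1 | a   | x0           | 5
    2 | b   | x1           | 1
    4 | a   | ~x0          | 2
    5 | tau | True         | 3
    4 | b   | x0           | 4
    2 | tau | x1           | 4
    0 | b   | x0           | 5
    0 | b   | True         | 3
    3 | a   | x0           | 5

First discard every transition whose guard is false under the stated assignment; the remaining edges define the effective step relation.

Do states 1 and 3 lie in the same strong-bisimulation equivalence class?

Answer: BISIMILAR

Working:
Bisimulation quotient by refinement:
  π0 = {{0,1,2,3,4,5}}
  π1 = {{0},{1,2,3},{4},{5}}
stable after 2 split(s): 4 block(s)
[1]={1,2,3}  [3]={1,2,3}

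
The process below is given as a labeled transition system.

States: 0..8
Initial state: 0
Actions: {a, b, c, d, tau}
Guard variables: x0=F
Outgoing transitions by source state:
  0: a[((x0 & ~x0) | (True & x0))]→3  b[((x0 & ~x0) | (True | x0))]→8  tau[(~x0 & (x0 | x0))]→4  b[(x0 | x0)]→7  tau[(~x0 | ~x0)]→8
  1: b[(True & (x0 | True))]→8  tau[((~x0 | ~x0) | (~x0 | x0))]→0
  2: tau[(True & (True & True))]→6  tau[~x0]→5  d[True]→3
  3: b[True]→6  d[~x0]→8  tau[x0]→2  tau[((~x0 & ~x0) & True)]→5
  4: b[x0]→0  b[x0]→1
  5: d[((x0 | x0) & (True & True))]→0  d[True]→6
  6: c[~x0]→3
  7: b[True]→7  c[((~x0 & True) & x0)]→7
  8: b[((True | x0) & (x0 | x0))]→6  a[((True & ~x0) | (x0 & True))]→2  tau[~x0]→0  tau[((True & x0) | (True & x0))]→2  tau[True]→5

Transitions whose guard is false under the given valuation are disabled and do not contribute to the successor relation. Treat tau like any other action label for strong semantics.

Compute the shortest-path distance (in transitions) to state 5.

Breadth-first toward 5:
  Layer 0: {0}
  Layer 1: {8}
  Layer 2: {2,5}
depth(5)=2, e.g. b·tau

Answer: 2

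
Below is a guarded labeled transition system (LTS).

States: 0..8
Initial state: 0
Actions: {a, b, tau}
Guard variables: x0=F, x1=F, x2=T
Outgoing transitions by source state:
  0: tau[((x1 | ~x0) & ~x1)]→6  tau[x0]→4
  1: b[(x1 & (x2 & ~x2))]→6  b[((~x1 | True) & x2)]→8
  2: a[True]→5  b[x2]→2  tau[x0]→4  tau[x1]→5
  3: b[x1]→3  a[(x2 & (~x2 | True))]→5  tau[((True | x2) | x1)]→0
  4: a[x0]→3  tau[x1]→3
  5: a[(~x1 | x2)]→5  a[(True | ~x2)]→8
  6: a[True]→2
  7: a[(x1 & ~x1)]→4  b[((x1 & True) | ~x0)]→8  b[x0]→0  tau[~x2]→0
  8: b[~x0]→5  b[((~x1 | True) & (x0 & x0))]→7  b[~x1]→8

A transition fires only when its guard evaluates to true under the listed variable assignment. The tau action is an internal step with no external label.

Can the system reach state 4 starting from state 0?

Answer: UNREACHABLE

Analysis:
Guard filter leaves 12 enabled edge(s).
L0 = {0}
L1 = {6}  now seen {0,6}
L2 = {2}  now seen {0,2,6}
L3 = {5}  now seen {0,2,5,6}
L4 = {8}  now seen {0,2,5,6,8}
Reach set: {0,2,5,6,8}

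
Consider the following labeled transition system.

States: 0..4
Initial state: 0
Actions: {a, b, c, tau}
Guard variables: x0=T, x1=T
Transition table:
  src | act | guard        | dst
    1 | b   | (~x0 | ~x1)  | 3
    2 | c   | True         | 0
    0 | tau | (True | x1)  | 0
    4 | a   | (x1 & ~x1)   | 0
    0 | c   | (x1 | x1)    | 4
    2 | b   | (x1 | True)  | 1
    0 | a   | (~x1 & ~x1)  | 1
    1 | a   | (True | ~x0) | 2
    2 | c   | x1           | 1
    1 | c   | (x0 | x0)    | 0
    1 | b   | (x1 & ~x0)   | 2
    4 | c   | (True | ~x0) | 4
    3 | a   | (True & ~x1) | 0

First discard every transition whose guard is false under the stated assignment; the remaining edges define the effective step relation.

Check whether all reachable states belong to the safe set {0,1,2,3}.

Allowed set {0,1,2,3}
Reachable = {0,4}
  0: safe
  4: ✗ unsafe
counterexample path to 4: c

Answer: INVARIANT VIOLATED at state 4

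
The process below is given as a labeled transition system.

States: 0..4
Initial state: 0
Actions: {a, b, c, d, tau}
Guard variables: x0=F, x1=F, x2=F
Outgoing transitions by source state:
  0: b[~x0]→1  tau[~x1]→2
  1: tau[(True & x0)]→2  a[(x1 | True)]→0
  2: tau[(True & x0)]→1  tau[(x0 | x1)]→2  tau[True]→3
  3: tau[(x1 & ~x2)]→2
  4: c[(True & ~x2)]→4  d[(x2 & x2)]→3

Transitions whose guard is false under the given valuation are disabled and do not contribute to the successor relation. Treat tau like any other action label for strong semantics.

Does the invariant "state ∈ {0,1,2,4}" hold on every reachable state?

Allowed set {0,1,2,4}
Reach set: {0,1,2,3}
  0: ok
  1: ok
  2: ok
  3: VIOLATES
counterexample path to 3: tau·tau

Answer: INVARIANT VIOLATED at state 3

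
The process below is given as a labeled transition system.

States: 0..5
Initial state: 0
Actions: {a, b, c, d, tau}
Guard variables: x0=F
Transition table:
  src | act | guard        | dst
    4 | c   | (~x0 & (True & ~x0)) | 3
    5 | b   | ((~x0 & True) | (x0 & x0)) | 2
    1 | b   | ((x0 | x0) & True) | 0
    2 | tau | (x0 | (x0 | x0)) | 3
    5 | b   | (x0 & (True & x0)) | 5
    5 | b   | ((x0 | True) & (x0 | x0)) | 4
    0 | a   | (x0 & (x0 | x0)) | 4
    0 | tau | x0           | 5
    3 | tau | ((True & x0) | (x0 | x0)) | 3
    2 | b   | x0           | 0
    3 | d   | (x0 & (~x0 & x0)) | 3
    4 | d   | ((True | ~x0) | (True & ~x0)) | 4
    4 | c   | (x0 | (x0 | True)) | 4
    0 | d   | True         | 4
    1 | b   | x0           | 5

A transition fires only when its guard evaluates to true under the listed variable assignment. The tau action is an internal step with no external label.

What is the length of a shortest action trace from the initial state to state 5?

Layered search for 5:
  L0 = {0}
  L1 = {4}
  L2 = {3}
5 never appears.

Answer: UNREACHABLE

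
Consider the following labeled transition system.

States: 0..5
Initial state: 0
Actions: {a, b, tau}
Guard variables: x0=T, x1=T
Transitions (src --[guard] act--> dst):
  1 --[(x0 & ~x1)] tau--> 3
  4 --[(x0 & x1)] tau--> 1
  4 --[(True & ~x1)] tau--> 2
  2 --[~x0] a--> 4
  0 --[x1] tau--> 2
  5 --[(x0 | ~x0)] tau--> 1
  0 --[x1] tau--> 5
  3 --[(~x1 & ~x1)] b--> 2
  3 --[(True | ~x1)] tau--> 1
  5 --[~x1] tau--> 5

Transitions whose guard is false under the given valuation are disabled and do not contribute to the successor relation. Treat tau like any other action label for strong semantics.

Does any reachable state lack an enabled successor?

R = {0,1,2,5}
  0: tau→2  tau→5  [2 out]
  1: ∅  [STUCK]
  2: ∅  [STUCK]
  5: tau→1  [1 out]
trace reaching 1: tau·tau

Answer: DEADLOCK at state 1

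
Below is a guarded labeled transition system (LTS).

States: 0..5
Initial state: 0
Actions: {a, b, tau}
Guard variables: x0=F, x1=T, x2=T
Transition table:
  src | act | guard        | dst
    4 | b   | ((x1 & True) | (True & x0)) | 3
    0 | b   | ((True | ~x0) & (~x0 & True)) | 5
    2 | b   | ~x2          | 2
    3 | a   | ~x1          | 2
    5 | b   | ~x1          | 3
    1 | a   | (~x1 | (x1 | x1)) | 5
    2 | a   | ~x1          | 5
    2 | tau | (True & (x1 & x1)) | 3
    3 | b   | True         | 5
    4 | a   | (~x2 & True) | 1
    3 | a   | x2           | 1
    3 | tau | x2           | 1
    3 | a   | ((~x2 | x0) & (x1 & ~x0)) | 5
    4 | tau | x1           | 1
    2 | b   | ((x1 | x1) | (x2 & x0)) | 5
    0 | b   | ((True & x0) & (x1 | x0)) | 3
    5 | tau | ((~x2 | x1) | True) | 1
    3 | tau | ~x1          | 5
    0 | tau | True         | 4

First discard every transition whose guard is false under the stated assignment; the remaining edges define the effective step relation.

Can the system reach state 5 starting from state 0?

Answer: REACHABLE

Trace:
11 transition(s) survive guard evaluation.
Layer 0: {0}
Layer 1: {4,5}  cumulative {0,4,5}
Layer 2: {1,3}  cumulative {0,1,3,4,5}
Reach set: {0,1,3,4,5}
witness 5: b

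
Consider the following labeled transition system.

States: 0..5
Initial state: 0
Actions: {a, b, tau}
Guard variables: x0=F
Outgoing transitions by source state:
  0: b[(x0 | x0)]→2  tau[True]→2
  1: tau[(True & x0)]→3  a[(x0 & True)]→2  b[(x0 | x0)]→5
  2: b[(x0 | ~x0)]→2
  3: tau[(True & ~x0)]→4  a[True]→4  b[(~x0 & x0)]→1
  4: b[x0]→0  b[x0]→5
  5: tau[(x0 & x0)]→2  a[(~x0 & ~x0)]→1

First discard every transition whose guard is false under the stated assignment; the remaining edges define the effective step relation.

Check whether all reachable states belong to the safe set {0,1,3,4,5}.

Answer: INVARIANT VIOLATED at state 2

Working:
Safe = {0,1,3,4,5}
Reach set: {0,2}
  0: ok
  2: ✗ unsafe
witness against invariant: tau → 2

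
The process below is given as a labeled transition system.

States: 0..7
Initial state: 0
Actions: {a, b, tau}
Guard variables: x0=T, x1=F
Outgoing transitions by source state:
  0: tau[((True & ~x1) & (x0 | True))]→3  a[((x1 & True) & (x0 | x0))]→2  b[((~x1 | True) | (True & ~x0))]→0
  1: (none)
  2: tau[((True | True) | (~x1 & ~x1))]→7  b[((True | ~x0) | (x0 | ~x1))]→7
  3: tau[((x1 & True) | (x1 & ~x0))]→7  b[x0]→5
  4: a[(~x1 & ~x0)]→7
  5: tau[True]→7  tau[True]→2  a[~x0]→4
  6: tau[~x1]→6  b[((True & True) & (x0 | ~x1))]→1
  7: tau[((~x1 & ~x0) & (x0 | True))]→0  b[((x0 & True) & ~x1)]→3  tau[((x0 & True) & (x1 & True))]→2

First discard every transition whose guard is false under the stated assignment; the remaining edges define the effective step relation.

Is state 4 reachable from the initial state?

Guard filter leaves 10 enabled edge(s).
depth 0: {0}
depth 1: {3}  cumulative {0,3}
depth 2: {5}  cumulative {0,3,5}
depth 3: {2,7}  cumulative {0,2,3,5,7}
Reachable = {0,2,3,5,7}

Answer: UNREACHABLE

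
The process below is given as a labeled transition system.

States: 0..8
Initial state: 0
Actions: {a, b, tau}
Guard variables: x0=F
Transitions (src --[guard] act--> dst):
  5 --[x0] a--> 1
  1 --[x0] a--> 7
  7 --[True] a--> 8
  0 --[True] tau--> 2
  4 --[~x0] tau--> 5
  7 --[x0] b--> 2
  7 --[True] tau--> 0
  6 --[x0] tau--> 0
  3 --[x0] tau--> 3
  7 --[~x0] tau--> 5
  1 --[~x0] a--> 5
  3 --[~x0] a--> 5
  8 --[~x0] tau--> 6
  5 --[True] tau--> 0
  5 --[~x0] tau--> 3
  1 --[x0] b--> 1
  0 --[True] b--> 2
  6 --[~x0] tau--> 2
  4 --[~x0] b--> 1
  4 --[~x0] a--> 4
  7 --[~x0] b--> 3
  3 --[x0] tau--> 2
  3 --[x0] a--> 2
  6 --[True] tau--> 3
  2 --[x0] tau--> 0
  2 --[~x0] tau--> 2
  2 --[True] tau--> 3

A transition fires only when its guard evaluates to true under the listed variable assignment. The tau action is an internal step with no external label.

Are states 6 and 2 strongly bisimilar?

Refine partition for ~:
  P[0] = {{0,1,2,3,4,5,6,7,8}}
  P[1] = {{0},{1,3},{2,5,6,8},{4,7}}
  P[2] = {{0},{1,3},{2,6},{4},{5},{7},{8}}
stable after 3 split(s): 7 block(s)
6∈{2,6}, 2∈{2,6}

Answer: BISIMILAR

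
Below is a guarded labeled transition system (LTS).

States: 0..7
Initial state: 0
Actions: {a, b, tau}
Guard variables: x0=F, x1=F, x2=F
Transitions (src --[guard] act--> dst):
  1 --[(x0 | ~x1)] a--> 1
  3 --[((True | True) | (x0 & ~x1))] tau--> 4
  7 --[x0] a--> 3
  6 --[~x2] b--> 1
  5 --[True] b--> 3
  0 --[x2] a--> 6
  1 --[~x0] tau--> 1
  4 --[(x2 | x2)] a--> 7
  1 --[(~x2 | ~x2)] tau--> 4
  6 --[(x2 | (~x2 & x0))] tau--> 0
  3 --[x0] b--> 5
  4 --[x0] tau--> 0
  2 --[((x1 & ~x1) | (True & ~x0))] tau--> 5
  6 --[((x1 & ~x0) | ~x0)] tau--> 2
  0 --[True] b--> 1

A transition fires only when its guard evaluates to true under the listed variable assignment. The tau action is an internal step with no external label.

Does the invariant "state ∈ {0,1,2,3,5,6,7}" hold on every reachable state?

Safe = {0,1,2,3,5,6,7}
Reachable = {0,1,4}
  0: safe
  1: safe
  4: outside
witness against invariant: b·tau → 4

Answer: INVARIANT VIOLATED at state 4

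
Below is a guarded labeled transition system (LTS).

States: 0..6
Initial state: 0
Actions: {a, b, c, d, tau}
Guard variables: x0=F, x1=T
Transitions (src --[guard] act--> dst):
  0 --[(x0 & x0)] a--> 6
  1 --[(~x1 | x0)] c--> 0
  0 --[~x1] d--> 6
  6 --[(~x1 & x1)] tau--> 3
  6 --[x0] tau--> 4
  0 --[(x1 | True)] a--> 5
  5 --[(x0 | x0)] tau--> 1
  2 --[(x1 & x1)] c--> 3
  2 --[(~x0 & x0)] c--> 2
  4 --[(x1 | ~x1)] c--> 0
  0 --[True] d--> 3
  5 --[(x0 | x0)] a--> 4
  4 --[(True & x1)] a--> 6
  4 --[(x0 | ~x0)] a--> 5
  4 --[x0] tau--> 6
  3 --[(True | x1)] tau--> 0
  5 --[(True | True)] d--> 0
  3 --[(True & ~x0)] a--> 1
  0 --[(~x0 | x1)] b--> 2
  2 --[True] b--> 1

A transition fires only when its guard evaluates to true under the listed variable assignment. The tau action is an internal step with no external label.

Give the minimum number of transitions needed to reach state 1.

Breadth-first toward 1:
  Layer 0: {0}
  Layer 1: {2,3,5}
  Layer 2: {1}
depth(1)=2, e.g. b·b

Answer: 2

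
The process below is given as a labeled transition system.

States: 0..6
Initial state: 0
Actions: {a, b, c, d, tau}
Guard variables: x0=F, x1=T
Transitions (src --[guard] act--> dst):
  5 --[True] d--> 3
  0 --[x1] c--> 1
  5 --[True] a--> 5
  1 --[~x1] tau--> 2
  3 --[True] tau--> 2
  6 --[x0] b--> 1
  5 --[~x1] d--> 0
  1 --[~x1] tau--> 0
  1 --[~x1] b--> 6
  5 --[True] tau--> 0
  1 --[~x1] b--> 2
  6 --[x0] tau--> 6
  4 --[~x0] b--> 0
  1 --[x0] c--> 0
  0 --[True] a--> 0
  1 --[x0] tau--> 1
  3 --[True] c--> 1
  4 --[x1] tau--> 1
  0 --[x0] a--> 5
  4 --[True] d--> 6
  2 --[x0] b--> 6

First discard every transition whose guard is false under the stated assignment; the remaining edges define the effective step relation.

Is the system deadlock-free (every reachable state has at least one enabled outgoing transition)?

Reachable = {0,1}
  0: a→0  c→1  [deg 2]
  1: ∅  [deadlock]
trace reaching 1: c

Answer: DEADLOCK at state 1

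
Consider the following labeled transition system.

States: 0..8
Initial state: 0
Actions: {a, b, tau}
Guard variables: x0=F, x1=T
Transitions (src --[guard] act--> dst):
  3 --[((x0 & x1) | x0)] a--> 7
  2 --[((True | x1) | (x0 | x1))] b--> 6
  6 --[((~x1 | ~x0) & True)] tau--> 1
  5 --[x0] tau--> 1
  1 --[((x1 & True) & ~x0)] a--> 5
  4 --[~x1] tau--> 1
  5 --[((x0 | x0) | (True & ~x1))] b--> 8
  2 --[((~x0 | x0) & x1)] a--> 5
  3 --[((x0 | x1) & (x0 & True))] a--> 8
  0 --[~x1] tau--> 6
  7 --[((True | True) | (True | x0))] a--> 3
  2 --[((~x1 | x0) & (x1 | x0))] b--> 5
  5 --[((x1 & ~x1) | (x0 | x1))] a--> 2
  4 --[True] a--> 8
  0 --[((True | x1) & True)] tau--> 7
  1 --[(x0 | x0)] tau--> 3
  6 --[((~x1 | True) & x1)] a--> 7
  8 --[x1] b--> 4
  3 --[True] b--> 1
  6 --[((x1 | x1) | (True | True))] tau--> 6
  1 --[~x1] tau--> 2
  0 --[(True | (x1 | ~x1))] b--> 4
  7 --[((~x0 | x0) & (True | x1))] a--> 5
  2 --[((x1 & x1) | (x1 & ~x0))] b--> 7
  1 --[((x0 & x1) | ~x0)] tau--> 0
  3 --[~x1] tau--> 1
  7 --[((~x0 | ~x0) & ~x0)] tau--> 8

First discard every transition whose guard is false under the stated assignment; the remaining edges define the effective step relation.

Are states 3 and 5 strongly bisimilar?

Refine partition for ~:
  P[0] = {{0,1,2,3,4,5,6,7,8}}
  P[1] = {{0},{1,6,7},{2},{3,8},{4,5}}
  P[2] = {{0},{1},{2},{3},{4},{5},{6},{7},{8}}
9 equivalence class(es) (converged in 3)
class of 3: {3}; class of 5: {5}

Answer: NOT BISIMILAR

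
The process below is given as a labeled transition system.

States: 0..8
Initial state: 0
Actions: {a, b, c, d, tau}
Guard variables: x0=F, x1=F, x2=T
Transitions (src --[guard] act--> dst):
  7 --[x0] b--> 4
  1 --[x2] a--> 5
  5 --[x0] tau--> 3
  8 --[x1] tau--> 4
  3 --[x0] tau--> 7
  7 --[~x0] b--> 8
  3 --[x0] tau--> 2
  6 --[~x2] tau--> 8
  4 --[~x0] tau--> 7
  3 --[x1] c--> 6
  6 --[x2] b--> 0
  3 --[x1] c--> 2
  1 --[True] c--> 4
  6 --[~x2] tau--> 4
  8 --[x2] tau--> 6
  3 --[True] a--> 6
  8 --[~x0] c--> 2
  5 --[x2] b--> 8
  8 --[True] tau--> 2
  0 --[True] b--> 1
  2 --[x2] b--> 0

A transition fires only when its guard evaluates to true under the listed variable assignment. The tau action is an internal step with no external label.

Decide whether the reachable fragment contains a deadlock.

Reach set: {0,1,2,4,5,6,7,8}
  0: b→1  [deg 1]
  1: a→5  c→4  [deg 2]
  2: b→0  [deg 1]
  4: tau→7  [deg 1]
  5: b→8  [deg 1]
  6: b→0  [deg 1]
  7: b→8  [deg 1]
  8: c→2  tau→2  tau→6  [deg 3]

Answer: DEADLOCK-FREE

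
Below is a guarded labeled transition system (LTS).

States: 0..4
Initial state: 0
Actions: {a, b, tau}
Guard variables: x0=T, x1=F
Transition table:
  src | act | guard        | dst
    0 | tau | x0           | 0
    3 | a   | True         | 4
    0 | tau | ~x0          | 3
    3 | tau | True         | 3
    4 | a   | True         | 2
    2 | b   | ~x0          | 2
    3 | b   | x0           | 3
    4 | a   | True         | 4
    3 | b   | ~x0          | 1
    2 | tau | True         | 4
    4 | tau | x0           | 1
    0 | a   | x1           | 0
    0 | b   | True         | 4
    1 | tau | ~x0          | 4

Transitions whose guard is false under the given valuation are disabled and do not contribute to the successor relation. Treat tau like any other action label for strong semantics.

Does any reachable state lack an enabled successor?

Answer: DEADLOCK at state 1

Trace:
Reachable = {0,1,2,4}
  0: b→4  tau→0  [2 out]
  1: ∅  [STUCK]
  2: tau→4  [1 out]
  4: a→2  a→4  tau→1  [3 out]
Path to 1: b·tau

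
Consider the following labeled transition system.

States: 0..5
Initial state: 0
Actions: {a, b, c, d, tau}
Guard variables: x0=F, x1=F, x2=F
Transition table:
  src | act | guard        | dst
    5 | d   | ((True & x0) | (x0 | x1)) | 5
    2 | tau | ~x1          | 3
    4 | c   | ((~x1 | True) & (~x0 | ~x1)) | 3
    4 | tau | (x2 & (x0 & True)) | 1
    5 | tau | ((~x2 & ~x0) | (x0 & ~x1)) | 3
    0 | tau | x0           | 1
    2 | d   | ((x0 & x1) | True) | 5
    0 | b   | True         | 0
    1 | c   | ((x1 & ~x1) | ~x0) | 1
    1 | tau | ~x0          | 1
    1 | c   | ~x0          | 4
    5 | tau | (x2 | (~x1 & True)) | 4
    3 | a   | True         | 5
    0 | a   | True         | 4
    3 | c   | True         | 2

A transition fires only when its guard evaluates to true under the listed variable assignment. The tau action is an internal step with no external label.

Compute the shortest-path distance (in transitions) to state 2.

Breadth-first toward 2:
  depth 0: {0}
  depth 1: {4}
  depth 2: {3}
  depth 3: {2,5}
depth(2)=3, e.g. a·c·c

Answer: 3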